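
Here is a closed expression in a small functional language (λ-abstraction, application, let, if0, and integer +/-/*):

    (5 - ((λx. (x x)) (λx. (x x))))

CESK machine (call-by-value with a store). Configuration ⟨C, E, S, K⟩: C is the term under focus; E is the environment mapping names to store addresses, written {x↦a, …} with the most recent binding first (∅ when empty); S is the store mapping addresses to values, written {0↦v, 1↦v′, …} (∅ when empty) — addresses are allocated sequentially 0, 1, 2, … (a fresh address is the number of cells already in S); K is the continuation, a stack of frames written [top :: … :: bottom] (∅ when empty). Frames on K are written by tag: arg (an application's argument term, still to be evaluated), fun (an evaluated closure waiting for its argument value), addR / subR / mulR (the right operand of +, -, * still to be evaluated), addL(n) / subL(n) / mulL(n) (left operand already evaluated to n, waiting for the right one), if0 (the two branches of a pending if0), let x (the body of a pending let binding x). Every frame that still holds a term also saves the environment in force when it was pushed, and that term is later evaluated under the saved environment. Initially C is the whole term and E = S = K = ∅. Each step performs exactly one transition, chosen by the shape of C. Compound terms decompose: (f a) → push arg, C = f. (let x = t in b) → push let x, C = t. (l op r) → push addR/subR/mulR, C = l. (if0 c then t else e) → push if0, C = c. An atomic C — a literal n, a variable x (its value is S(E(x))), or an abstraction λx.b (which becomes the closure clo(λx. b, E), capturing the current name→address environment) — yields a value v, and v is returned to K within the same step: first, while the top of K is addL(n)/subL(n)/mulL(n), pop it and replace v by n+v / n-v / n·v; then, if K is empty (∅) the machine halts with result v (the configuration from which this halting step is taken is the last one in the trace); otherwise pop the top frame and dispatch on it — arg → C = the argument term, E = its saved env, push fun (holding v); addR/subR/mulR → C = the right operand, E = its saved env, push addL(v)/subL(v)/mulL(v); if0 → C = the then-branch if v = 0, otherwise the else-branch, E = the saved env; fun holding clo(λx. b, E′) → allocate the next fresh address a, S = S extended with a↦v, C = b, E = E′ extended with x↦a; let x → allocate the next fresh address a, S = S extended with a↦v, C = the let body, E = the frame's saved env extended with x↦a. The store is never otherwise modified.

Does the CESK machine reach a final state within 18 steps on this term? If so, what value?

0. [C=(5 - ((λx. (x x)) (λx. (x x)))) | E=∅ | S=∅ | K=∅]
1. [C=5 | E=∅ | S=∅ | K=[subR]]
2. [C=((λx. (x x)) (λx. (x x))) | E=∅ | S=∅ | K=[subL(5)]]
3. [C=(λx. (x x)) | E=∅ | S=∅ | K=[arg :: subL(5)]]
4. [C=(λx. (x x)) | E=∅ | S=∅ | K=[fun :: subL(5)]]
5. [C=(x x) | E={x↦0} | S={0↦clo(λx. (x x), ∅)} | K=[subL(5)]]
6. [C=x | E={x↦0} | S={0↦clo(λx. (x x), ∅)} | K=[arg :: subL(5)]]
7. [C=x | E={x↦0} | S={0↦clo(λx. (x x), ∅)} | K=[fun :: subL(5)]]
8. [C=(x x) | E={x↦1} | S={0↦clo(λx. (x x), ∅), 1↦clo(λx. (x x), ∅)} | K=[subL(5)]]
9. [C=x | E={x↦1} | S={0↦clo(λx. (x x), ∅), 1↦clo(λx. (x x), ∅)} | K=[arg :: subL(5)]]
10. [C=x | E={x↦1} | S={0↦clo(λx. (x x), ∅), 1↦clo(λx. (x x), ∅)} | K=[fun :: subL(5)]]
11. [C=(x x) | E={x↦2} | S={0↦clo(λx. (x x), ∅), 1↦clo(λx. (x x), ∅), 2↦clo(λx. (x x), ∅)} | K=[subL(5)]]
12. [C=x | E={x↦2} | S={0↦clo(λx. (x x), ∅), 1↦clo(λx. (x x), ∅), 2↦clo(λx. (x x), ∅)} | K=[arg :: subL(5)]]
13. [C=x | E={x↦2} | S={0↦clo(λx. (x x), ∅), 1↦clo(λx. (x x), ∅), 2↦clo(λx. (x x), ∅)} | K=[fun :: subL(5)]]
14. [C=(x x) | E={x↦3} | S={0↦clo(λx. (x x), ∅), 1↦clo(λx. (x x), ∅), 2↦clo(λx. (x x), ∅), 3↦clo(λx. (x x), ∅)} | K=[subL(5)]]
15. [C=x | E={x↦3} | S={0↦clo(λx. (x x), ∅), 1↦clo(λx. (x x), ∅), 2↦clo(λx. (x x), ∅), 3↦clo(λx. (x x), ∅)} | K=[arg :: subL(5)]]
16. [C=x | E={x↦3} | S={0↦clo(λx. (x x), ∅), 1↦clo(λx. (x x), ∅), 2↦clo(λx. (x x), ∅), 3↦clo(λx. (x x), ∅)} | K=[fun :: subL(5)]]
17. [C=(x x) | E={x↦4} | S={0↦clo(λx. (x x), ∅), 1↦clo(λx. (x x), ∅), 2↦clo(λx. (x x), ∅), 3↦clo(λx. (x x), ∅), 4↦clo(λx. (x x), ∅)} | K=[subL(5)]]
18. [C=x | E={x↦4} | S={0↦clo(λx. (x x), ∅), 1↦clo(λx. (x x), ∅), 2↦clo(λx. (x x), ∅), 3↦clo(λx. (x x), ∅), 4↦clo(λx. (x x), ∅)} | K=[arg :: subL(5)]]
→ 18 transitions taken and the configuration is still not final: no result within 18 steps

Answer: DIVERGES (no final state within 18 steps)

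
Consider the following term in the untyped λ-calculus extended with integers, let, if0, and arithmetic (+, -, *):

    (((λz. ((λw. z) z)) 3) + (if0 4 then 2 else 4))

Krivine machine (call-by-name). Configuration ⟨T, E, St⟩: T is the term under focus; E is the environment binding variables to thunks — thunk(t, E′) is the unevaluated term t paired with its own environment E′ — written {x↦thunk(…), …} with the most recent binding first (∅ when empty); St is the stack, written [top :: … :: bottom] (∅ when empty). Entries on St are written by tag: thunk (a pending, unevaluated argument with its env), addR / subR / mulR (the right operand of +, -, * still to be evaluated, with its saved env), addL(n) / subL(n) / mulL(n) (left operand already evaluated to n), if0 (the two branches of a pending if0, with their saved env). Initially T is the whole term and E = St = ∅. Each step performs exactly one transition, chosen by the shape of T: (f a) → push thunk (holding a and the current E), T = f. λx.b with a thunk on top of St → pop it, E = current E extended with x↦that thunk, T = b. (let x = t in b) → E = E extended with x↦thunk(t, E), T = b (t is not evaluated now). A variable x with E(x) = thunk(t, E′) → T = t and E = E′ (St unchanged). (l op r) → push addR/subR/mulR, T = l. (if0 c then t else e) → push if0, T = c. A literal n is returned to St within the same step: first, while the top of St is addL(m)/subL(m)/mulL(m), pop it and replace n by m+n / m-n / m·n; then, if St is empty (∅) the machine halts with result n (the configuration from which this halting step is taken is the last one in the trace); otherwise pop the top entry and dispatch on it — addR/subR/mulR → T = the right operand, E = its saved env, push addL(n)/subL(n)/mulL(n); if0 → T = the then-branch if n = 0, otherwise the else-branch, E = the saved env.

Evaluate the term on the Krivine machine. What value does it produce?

step 0: ⟨T=(((λz. ((λw. z) z)) 3) + (if0 4 then 2 else 4)); E=∅; St=∅⟩
step 1: ⟨T=((λz. ((λw. z) z)) 3); E=∅; St=[addR]⟩
step 2: ⟨T=(λz. ((λw. z) z)); E=∅; St=[thunk :: addR]⟩
step 3: ⟨T=((λw. z) z); E={z↦thunk(3, ∅)}; St=[addR]⟩
step 4: ⟨T=(λw. z); E={z↦thunk(3, ∅)}; St=[thunk :: addR]⟩
step 5: ⟨T=z; E={w↦thunk(z, {z↦thunk(3, ∅)}), z↦thunk(3, ∅)}; St=[addR]⟩
step 6: ⟨T=3; E=∅; St=[addR]⟩
step 7: ⟨T=(if0 4 then 2 else 4); E=∅; St=[addL(3)]⟩
step 8: ⟨T=4; E=∅; St=[if0 :: addL(3)]⟩
step 9: ⟨T=4; E=∅; St=[addL(3)]⟩
→ final value 7

Answer: 7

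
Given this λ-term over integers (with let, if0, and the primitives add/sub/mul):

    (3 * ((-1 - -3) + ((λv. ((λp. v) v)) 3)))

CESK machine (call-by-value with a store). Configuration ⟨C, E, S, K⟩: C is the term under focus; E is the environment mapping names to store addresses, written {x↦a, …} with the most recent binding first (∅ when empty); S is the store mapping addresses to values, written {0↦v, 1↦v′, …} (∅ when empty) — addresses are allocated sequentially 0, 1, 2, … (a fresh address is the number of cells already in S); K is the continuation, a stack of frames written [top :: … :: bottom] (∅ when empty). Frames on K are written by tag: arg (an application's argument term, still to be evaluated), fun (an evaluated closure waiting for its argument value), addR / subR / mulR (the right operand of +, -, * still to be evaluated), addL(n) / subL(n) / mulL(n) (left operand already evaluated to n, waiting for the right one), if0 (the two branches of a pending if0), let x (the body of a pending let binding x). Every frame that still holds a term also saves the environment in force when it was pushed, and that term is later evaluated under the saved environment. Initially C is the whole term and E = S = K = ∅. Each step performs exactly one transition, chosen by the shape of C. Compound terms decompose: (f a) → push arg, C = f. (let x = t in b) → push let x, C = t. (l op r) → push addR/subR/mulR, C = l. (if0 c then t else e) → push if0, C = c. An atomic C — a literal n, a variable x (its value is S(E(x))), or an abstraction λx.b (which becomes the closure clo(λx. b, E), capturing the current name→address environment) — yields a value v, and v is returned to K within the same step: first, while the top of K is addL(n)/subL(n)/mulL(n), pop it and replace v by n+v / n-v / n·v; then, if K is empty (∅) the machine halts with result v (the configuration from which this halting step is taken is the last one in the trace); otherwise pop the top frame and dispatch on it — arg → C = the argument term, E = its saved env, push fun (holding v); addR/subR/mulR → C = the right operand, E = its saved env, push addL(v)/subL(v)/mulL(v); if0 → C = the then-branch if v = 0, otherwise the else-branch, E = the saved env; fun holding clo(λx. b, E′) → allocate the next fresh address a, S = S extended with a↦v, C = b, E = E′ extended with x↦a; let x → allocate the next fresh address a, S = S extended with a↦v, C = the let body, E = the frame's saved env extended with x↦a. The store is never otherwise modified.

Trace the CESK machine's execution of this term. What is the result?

Answer: 15

Machine steps:
[0] <C=(3 * ((-1 - -3) + ((λv. ((λp. v) v)) 3))), E=∅, S=∅, K=∅>
[1] <C=3, E=∅, S=∅, K=[mulR]>
[2] <C=((-1 - -3) + ((λv. ((λp. v) v)) 3)), E=∅, S=∅, K=[mulL(3)]>
[3] <C=(-1 - -3), E=∅, S=∅, K=[addR :: mulL(3)]>
[4] <C=-1, E=∅, S=∅, K=[subR :: addR :: mulL(3)]>
[5] <C=-3, E=∅, S=∅, K=[subL(-1) :: addR :: mulL(3)]>
[6] <C=((λv. ((λp. v) v)) 3), E=∅, S=∅, K=[addL(2) :: mulL(3)]>
[7] <C=(λv. ((λp. v) v)), E=∅, S=∅, K=[arg :: addL(2) :: mulL(3)]>
[8] <C=3, E=∅, S=∅, K=[fun :: addL(2) :: mulL(3)]>
[9] <C=((λp. v) v), E={v↦0}, S={0↦3}, K=[addL(2) :: mulL(3)]>
[10] <C=(λp. v), E={v↦0}, S={0↦3}, K=[arg :: addL(2) :: mulL(3)]>
[11] <C=v, E={v↦0}, S={0↦3}, K=[fun :: addL(2) :: mulL(3)]>
[12] <C=v, E={p↦1, v↦0}, S={0↦3, 1↦3}, K=[addL(2) :: mulL(3)]>
→ final value 15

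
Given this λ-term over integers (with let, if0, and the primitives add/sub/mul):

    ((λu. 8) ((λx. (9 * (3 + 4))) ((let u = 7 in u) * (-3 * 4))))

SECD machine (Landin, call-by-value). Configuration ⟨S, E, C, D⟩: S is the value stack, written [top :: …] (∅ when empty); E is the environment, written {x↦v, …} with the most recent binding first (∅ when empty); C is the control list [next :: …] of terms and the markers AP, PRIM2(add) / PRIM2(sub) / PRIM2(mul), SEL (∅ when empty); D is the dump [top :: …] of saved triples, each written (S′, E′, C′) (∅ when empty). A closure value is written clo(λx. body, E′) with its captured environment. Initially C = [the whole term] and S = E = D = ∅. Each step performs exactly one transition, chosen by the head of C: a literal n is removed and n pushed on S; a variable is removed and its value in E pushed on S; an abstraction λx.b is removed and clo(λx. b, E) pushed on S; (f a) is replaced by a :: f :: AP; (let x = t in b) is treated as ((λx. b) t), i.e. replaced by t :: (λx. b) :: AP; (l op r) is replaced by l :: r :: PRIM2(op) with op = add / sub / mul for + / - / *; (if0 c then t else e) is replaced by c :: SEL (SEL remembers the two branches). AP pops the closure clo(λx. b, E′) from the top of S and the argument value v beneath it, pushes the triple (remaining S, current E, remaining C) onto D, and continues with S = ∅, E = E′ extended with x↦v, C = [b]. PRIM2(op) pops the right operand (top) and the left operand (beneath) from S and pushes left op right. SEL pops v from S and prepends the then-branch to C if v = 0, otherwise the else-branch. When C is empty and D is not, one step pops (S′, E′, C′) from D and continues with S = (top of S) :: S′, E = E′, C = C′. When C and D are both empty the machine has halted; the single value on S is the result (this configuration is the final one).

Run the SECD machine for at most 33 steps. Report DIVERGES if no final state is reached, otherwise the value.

[0] <S=∅, E=∅, C=[((λu. 8) ((λx. (9 * (3 + 4))) ((let u = 7 in u) * (-3 * 4))))], D=∅>
[1] <S=∅, E=∅, C=[((λx. (9 * (3 + 4))) ((let u = 7 in u) * (-3 * 4))) :: (λu. 8) :: AP], D=∅>
[2] <S=∅, E=∅, C=[((let u = 7 in u) * (-3 * 4)) :: (λx. (9 * (3 + 4))) :: AP :: (λu. 8) :: AP], D=∅>
[3] <S=∅, E=∅, C=[(let u = 7 in u) :: (-3 * 4) :: PRIM2(mul) :: (λx. (9 * (3 + 4))) :: AP :: (λu. 8) :: AP], D=∅>
[4] <S=∅, E=∅, C=[7 :: (λu. u) :: AP :: (-3 * 4) :: PRIM2(mul) :: (λx. (9 * (3 + 4))) :: AP :: (λu. 8) :: AP], D=∅>
[5] <S=[7], E=∅, C=[(λu. u) :: AP :: (-3 * 4) :: PRIM2(mul) :: (λx. (9 * (3 + 4))) :: AP :: (λu. 8) :: AP], D=∅>
[6] <S=[clo(λu. u, ∅) :: 7], E=∅, C=[AP :: (-3 * 4) :: PRIM2(mul) :: (λx. (9 * (3 + 4))) :: AP :: (λu. 8) :: AP], D=∅>
[7] <S=∅, E={u↦7}, C=[u], D=[(∅, ∅, [(-3 * 4) :: PRIM2(mul) :: (λx. (9 * (3 + 4))) :: AP :: (λu. 8) :: AP])]>
[8] <S=[7], E={u↦7}, C=∅, D=[(∅, ∅, [(-3 * 4) :: PRIM2(mul) :: (λx. (9 * (3 + 4))) :: AP :: (λu. 8) :: AP])]>
[9] <S=[7], E=∅, C=[(-3 * 4) :: PRIM2(mul) :: (λx. (9 * (3 + 4))) :: AP :: (λu. 8) :: AP], D=∅>
[10] <S=[7], E=∅, C=[-3 :: 4 :: PRIM2(mul) :: PRIM2(mul) :: (λx. (9 * (3 + 4))) :: AP :: (λu. 8) :: AP], D=∅>
[11] <S=[-3 :: 7], E=∅, C=[4 :: PRIM2(mul) :: PRIM2(mul) :: (λx. (9 * (3 + 4))) :: AP :: (λu. 8) :: AP], D=∅>
[12] <S=[4 :: -3 :: 7], E=∅, C=[PRIM2(mul) :: PRIM2(mul) :: (λx. (9 * (3 + 4))) :: AP :: (λu. 8) :: AP], D=∅>
[13] <S=[-12 :: 7], E=∅, C=[PRIM2(mul) :: (λx. (9 * (3 + 4))) :: AP :: (λu. 8) :: AP], D=∅>
[14] <S=[-84], E=∅, C=[(λx. (9 * (3 + 4))) :: AP :: (λu. 8) :: AP], D=∅>
[15] <S=[clo(λx. (9 * (3 + 4)), ∅) :: -84], E=∅, C=[AP :: (λu. 8) :: AP], D=∅>
[16] <S=∅, E={x↦-84}, C=[(9 * (3 + 4))], D=[(∅, ∅, [(λu. 8) :: AP])]>
[17] <S=∅, E={x↦-84}, C=[9 :: (3 + 4) :: PRIM2(mul)], D=[(∅, ∅, [(λu. 8) :: AP])]>
[18] <S=[9], E={x↦-84}, C=[(3 + 4) :: PRIM2(mul)], D=[(∅, ∅, [(λu. 8) :: AP])]>
[19] <S=[9], E={x↦-84}, C=[3 :: 4 :: PRIM2(add) :: PRIM2(mul)], D=[(∅, ∅, [(λu. 8) :: AP])]>
[20] <S=[3 :: 9], E={x↦-84}, C=[4 :: PRIM2(add) :: PRIM2(mul)], D=[(∅, ∅, [(λu. 8) :: AP])]>
[21] <S=[4 :: 3 :: 9], E={x↦-84}, C=[PRIM2(add) :: PRIM2(mul)], D=[(∅, ∅, [(λu. 8) :: AP])]>
[22] <S=[7 :: 9], E={x↦-84}, C=[PRIM2(mul)], D=[(∅, ∅, [(λu. 8) :: AP])]>
[23] <S=[63], E={x↦-84}, C=∅, D=[(∅, ∅, [(λu. 8) :: AP])]>
[24] <S=[63], E=∅, C=[(λu. 8) :: AP], D=∅>
[25] <S=[clo(λu. 8, ∅) :: 63], E=∅, C=[AP], D=∅>
[26] <S=∅, E={u↦63}, C=[8], D=[(∅, ∅, ∅)]>
[27] <S=[8], E={u↦63}, C=∅, D=[(∅, ∅, ∅)]>
[28] <S=[8], E=∅, C=∅, D=∅>
→ final value 8

Answer: 8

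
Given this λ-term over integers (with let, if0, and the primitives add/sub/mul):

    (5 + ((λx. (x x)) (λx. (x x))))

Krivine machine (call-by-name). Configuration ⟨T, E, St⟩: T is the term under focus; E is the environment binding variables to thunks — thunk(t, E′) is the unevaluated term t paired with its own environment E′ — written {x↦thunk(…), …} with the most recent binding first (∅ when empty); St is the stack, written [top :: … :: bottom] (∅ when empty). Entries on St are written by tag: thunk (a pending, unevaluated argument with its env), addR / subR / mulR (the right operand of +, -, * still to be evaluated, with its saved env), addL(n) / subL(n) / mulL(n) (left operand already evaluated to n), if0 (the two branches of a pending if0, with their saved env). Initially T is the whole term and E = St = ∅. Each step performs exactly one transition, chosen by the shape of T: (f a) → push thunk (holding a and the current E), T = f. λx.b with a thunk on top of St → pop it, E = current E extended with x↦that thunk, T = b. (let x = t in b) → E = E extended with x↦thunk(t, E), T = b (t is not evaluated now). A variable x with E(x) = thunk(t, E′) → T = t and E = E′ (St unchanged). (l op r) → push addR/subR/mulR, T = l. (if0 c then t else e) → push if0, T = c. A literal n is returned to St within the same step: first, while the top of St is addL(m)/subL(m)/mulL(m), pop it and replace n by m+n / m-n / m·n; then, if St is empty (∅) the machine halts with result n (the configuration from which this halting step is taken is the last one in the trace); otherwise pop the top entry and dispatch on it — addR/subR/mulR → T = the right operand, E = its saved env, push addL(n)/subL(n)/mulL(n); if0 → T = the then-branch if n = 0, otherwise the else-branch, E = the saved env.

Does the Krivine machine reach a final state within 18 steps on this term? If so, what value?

Answer: DIVERGES (no final state within 18 steps)

Machine steps:
0. [T=(5 + ((λx. (x x)) (λx. (x x)))) | E=∅ | St=∅]
1. [T=5 | E=∅ | St=[addR]]
2. [T=((λx. (x x)) (λx. (x x))) | E=∅ | St=[addL(5)]]
3. [T=(λx. (x x)) | E=∅ | St=[thunk :: addL(5)]]
4. [T=(x x) | E={x↦thunk((λx. (x x)), ∅)} | St=[addL(5)]]
5. [T=x | E={x↦thunk((λx. (x x)), ∅)} | St=[thunk :: addL(5)]]
6. [T=(λx. (x x)) | E=∅ | St=[thunk :: addL(5)]]
7. [T=(x x) | E={x↦thunk(x, {x↦thunk((λx. (x x)), ∅)})} | St=[addL(5)]]
8. [T=x | E={x↦thunk(x, {x↦thunk((λx. (x x)), ∅)})} | St=[thunk :: addL(5)]]
9. [T=x | E={x↦thunk((λx. (x x)), ∅)} | St=[thunk :: addL(5)]]
10. [T=(λx. (x x)) | E=∅ | St=[thunk :: addL(5)]]
11. [T=(x x) | E={x↦thunk(x, {x↦thunk(x, {x↦thunk((λx. (x x)), ∅)})})} | St=[addL(5)]]
12. [T=x | E={x↦thunk(x, {x↦thunk(x, {x↦thunk((λx. (x x)), ∅)})})} | St=[thunk :: addL(5)]]
13. [T=x | E={x↦thunk(x, {x↦thunk((λx. (x x)), ∅)})} | St=[thunk :: addL(5)]]
14. [T=x | E={x↦thunk((λx. (x x)), ∅)} | St=[thunk :: addL(5)]]
15. [T=(λx. (x x)) | E=∅ | St=[thunk :: addL(5)]]
16. [T=(x x) | E={x↦thunk(x, {x↦thunk(x, {x↦thunk(x, {x↦thunk((λx. (x x)), ∅)})})})} | St=[addL(5)]]
17. [T=x | E={x↦thunk(x, {x↦thunk(x, {x↦thunk(x, {x↦thunk((λx. (x x)), ∅)})})})} | St=[thunk :: addL(5)]]
18. [T=x | E={x↦thunk(x, {x↦thunk(x, {x↦thunk((λx. (x x)), ∅)})})} | St=[thunk :: addL(5)]]
→ 18 transitions taken and the configuration is still not final: no result within 18 steps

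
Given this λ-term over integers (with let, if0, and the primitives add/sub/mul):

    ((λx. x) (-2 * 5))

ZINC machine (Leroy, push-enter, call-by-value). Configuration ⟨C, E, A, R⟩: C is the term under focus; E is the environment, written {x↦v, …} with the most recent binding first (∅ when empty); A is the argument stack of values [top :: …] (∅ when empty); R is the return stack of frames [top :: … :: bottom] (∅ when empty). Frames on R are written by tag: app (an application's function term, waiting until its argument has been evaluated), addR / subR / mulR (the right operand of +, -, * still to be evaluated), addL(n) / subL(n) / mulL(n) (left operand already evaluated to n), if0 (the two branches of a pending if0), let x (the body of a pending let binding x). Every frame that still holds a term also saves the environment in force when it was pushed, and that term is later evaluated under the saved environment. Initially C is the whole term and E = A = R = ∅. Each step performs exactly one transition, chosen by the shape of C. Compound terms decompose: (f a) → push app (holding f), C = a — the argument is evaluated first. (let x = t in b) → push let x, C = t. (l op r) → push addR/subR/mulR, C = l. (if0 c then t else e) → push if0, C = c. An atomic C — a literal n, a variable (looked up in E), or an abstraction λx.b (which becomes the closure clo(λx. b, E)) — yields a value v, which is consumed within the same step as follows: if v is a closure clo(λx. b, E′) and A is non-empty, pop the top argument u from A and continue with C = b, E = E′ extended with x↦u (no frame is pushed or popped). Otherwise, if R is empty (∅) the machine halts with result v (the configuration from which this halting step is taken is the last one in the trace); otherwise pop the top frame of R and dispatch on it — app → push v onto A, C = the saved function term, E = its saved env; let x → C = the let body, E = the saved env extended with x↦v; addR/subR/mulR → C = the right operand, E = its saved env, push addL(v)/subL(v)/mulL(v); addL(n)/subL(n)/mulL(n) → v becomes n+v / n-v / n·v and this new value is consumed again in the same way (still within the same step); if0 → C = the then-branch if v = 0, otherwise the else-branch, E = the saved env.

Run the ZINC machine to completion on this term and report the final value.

Answer: -10

Execution trace:
t=0: [C=((λx. x) (-2 * 5)) | E=∅ | A=∅ | R=∅]
t=1: [C=(-2 * 5) | E=∅ | A=∅ | R=[app]]
t=2: [C=-2 | E=∅ | A=∅ | R=[mulR :: app]]
t=3: [C=5 | E=∅ | A=∅ | R=[mulL(-2) :: app]]
t=4: [C=(λx. x) | E=∅ | A=[-10] | R=∅]
t=5: [C=x | E={x↦-10} | A=∅ | R=∅]
→ final value -10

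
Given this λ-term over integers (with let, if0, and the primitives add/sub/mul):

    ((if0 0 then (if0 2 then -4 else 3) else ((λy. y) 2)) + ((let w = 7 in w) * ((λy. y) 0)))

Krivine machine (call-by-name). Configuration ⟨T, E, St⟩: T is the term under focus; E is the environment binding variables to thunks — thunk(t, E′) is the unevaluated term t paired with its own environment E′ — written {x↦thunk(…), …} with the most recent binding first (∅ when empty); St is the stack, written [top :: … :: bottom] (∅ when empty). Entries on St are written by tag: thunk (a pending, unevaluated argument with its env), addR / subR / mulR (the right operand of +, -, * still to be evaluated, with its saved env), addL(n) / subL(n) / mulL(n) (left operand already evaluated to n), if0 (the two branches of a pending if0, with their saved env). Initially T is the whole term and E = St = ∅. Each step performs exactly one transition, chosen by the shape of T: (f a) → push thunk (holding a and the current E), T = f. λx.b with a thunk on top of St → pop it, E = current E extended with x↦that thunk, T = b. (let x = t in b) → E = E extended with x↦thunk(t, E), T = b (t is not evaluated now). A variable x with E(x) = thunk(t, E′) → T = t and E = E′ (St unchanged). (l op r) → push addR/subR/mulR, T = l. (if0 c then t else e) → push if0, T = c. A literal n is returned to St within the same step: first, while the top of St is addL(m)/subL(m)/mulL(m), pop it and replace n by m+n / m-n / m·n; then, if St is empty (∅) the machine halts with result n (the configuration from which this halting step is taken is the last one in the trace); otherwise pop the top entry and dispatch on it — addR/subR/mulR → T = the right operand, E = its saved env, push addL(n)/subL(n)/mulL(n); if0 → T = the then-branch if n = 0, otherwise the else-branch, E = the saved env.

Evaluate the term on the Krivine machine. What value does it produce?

t=0: <T=((if0 0 then (if0 2 then -4 else 3) else ((λy. y) 2)) + ((let w = 7 in w) * ((λy. y) 0))), E=∅, St=∅>
t=1: <T=(if0 0 then (if0 2 then -4 else 3) else ((λy. y) 2)), E=∅, St=[addR]>
t=2: <T=0, E=∅, St=[if0 :: addR]>
t=3: <T=(if0 2 then -4 else 3), E=∅, St=[addR]>
t=4: <T=2, E=∅, St=[if0 :: addR]>
t=5: <T=3, E=∅, St=[addR]>
t=6: <T=((let w = 7 in w) * ((λy. y) 0)), E=∅, St=[addL(3)]>
t=7: <T=(let w = 7 in w), E=∅, St=[mulR :: addL(3)]>
t=8: <T=w, E={w↦thunk(7, ∅)}, St=[mulR :: addL(3)]>
t=9: <T=7, E=∅, St=[mulR :: addL(3)]>
t=10: <T=((λy. y) 0), E=∅, St=[mulL(7) :: addL(3)]>
t=11: <T=(λy. y), E=∅, St=[thunk :: mulL(7) :: addL(3)]>
t=12: <T=y, E={y↦thunk(0, ∅)}, St=[mulL(7) :: addL(3)]>
t=13: <T=0, E=∅, St=[mulL(7) :: addL(3)]>
→ final value 3

Answer: 3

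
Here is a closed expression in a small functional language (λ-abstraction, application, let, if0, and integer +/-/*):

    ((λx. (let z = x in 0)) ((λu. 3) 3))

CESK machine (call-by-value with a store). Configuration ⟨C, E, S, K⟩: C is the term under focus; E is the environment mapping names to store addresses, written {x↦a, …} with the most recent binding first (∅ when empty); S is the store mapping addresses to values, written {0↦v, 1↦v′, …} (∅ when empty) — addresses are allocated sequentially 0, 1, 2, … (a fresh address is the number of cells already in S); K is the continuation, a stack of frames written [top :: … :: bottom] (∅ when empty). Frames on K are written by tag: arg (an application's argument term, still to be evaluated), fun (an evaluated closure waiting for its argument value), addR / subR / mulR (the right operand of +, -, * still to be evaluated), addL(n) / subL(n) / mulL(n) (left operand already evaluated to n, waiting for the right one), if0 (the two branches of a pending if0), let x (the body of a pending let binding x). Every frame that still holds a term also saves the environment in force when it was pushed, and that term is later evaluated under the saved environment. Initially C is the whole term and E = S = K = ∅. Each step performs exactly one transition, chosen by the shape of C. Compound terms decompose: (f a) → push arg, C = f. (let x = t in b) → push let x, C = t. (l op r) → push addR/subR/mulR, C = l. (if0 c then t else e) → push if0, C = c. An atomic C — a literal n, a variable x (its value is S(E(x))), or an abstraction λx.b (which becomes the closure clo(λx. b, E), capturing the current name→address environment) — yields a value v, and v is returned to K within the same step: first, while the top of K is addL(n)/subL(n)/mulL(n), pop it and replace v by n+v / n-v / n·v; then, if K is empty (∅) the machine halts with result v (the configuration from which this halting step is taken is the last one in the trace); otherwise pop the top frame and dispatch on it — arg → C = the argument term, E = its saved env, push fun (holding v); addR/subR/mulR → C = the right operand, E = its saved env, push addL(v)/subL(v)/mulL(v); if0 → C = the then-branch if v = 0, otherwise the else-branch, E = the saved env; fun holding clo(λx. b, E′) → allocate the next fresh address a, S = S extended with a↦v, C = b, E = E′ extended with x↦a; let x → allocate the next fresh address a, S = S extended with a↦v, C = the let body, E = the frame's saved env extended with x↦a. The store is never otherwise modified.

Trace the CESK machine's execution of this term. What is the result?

t=0: <C=((λx. (let z = x in 0)) ((λu. 3) 3)), E=∅, S=∅, K=∅>
t=1: <C=(λx. (let z = x in 0)), E=∅, S=∅, K=[arg]>
t=2: <C=((λu. 3) 3), E=∅, S=∅, K=[fun]>
t=3: <C=(λu. 3), E=∅, S=∅, K=[arg :: fun]>
t=4: <C=3, E=∅, S=∅, K=[fun :: fun]>
t=5: <C=3, E={u↦0}, S={0↦3}, K=[fun]>
t=6: <C=(let z = x in 0), E={x↦1}, S={0↦3, 1↦3}, K=∅>
t=7: <C=x, E={x↦1}, S={0↦3, 1↦3}, K=[let z]>
t=8: <C=0, E={z↦2, x↦1}, S={0↦3, 1↦3, 2↦3}, K=∅>
→ final value 0

Answer: 0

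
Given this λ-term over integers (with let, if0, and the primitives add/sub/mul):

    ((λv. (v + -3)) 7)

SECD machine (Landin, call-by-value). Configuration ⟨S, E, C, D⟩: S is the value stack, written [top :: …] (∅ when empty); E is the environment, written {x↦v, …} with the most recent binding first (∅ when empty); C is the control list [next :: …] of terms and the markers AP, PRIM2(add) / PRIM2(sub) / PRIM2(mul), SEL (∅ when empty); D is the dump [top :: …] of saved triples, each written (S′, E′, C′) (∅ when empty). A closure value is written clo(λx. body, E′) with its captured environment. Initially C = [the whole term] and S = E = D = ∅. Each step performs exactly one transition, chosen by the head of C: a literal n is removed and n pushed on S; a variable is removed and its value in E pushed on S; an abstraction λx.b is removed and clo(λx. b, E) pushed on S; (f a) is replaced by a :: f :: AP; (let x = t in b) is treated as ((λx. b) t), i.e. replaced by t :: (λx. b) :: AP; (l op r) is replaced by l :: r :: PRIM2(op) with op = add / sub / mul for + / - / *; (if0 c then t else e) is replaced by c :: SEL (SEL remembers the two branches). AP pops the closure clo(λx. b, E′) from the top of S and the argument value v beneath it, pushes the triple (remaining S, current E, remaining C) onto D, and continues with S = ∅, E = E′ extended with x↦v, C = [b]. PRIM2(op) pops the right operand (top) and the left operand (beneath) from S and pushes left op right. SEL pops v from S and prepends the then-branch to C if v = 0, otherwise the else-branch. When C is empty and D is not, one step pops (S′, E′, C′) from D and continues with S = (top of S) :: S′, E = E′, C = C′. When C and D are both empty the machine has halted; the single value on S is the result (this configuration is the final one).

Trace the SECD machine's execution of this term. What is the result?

Answer: 4

Machine steps:
[0] [S=∅ | E=∅ | C=[((λv. (v + -3)) 7)] | D=∅]
[1] [S=∅ | E=∅ | C=[7 :: (λv. (v + -3)) :: AP] | D=∅]
[2] [S=[7] | E=∅ | C=[(λv. (v + -3)) :: AP] | D=∅]
[3] [S=[clo(λv. (v + -3), ∅) :: 7] | E=∅ | C=[AP] | D=∅]
[4] [S=∅ | E={v↦7} | C=[(v + -3)] | D=[(∅, ∅, ∅)]]
[5] [S=∅ | E={v↦7} | C=[v :: -3 :: PRIM2(add)] | D=[(∅, ∅, ∅)]]
[6] [S=[7] | E={v↦7} | C=[-3 :: PRIM2(add)] | D=[(∅, ∅, ∅)]]
[7] [S=[-3 :: 7] | E={v↦7} | C=[PRIM2(add)] | D=[(∅, ∅, ∅)]]
[8] [S=[4] | E={v↦7} | C=∅ | D=[(∅, ∅, ∅)]]
[9] [S=[4] | E=∅ | C=∅ | D=∅]
→ final value 4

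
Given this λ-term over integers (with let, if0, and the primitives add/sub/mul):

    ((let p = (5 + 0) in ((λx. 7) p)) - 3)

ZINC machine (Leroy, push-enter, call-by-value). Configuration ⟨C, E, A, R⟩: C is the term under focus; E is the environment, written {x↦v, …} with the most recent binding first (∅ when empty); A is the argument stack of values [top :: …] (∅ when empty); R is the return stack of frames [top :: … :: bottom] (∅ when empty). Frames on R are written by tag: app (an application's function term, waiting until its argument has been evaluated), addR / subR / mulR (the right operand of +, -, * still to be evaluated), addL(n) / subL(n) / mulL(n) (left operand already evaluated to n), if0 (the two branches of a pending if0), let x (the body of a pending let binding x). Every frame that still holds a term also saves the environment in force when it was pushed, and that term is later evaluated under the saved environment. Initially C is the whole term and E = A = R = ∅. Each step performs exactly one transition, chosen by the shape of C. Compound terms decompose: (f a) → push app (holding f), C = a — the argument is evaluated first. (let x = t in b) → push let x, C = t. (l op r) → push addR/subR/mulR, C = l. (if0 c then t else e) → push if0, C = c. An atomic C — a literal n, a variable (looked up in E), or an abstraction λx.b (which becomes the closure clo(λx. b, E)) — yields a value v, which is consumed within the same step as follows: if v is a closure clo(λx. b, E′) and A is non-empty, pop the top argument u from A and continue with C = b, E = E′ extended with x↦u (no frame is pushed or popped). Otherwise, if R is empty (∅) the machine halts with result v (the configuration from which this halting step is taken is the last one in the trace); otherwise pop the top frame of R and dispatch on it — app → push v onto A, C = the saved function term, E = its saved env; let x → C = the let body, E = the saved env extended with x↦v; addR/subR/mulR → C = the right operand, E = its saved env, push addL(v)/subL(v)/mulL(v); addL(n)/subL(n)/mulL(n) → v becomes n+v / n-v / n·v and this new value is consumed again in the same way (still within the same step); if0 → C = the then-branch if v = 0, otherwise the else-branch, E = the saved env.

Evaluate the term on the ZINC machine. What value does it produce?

step 0: <C=((let p = (5 + 0) in ((λx. 7) p)) - 3), E=∅, A=∅, R=∅>
step 1: <C=(let p = (5 + 0) in ((λx. 7) p)), E=∅, A=∅, R=[subR]>
step 2: <C=(5 + 0), E=∅, A=∅, R=[let p :: subR]>
step 3: <C=5, E=∅, A=∅, R=[addR :: let p :: subR]>
step 4: <C=0, E=∅, A=∅, R=[addL(5) :: let p :: subR]>
step 5: <C=((λx. 7) p), E={p↦5}, A=∅, R=[subR]>
step 6: <C=p, E={p↦5}, A=∅, R=[app :: subR]>
step 7: <C=(λx. 7), E={p↦5}, A=[5], R=[subR]>
step 8: <C=7, E={x↦5, p↦5}, A=∅, R=[subR]>
step 9: <C=3, E=∅, A=∅, R=[subL(7)]>
→ final value 4

Answer: 4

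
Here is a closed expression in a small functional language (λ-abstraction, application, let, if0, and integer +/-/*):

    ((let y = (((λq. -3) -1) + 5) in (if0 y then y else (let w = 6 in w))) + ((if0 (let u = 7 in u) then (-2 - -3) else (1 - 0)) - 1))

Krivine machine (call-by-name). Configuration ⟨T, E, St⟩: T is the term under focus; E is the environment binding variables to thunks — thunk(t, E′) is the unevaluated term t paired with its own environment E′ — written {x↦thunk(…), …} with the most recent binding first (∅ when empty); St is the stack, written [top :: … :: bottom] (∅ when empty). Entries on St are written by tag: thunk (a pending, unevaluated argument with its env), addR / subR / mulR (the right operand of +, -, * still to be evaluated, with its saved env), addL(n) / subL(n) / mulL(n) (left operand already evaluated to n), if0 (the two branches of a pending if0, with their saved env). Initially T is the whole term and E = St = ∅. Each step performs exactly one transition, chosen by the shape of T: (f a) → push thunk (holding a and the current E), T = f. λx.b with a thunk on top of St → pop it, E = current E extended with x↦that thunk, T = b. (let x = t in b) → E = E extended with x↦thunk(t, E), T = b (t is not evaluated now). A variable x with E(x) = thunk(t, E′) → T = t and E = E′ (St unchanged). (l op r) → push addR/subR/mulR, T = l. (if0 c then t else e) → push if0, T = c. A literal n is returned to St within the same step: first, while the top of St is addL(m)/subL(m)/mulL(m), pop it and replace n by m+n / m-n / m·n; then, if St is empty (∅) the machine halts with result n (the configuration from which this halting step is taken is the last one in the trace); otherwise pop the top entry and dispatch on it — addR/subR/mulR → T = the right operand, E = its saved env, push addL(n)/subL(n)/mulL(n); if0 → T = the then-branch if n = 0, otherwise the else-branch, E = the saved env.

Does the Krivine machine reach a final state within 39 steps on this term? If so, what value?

0. [T=((let y = (((λq. -3) -1) + 5) in (if0 y then y else (let w = 6 in w))) + ((if0 (let u = 7 in u) then (-2 - -3) else (1 - 0)) - 1)) | E=∅ | St=∅]
1. [T=(let y = (((λq. -3) -1) + 5) in (if0 y then y else (let w = 6 in w))) | E=∅ | St=[addR]]
2. [T=(if0 y then y else (let w = 6 in w)) | E={y↦thunk((((λq. -3) -1) + 5), ∅)} | St=[addR]]
3. [T=y | E={y↦thunk((((λq. -3) -1) + 5), ∅)} | St=[if0 :: addR]]
4. [T=(((λq. -3) -1) + 5) | E=∅ | St=[if0 :: addR]]
5. [T=((λq. -3) -1) | E=∅ | St=[addR :: if0 :: addR]]
6. [T=(λq. -3) | E=∅ | St=[thunk :: addR :: if0 :: addR]]
7. [T=-3 | E={q↦thunk(-1, ∅)} | St=[addR :: if0 :: addR]]
8. [T=5 | E=∅ | St=[addL(-3) :: if0 :: addR]]
9. [T=(let w = 6 in w) | E={y↦thunk((((λq. -3) -1) + 5), ∅)} | St=[addR]]
10. [T=w | E={w↦thunk(6, {y↦thunk((((λq. -3) -1) + 5), ∅)}), y↦thunk((((λq. -3) -1) + 5), ∅)} | St=[addR]]
11. [T=6 | E={y↦thunk((((λq. -3) -1) + 5), ∅)} | St=[addR]]
12. [T=((if0 (let u = 7 in u) then (-2 - -3) else (1 - 0)) - 1) | E=∅ | St=[addL(6)]]
13. [T=(if0 (let u = 7 in u) then (-2 - -3) else (1 - 0)) | E=∅ | St=[subR :: addL(6)]]
14. [T=(let u = 7 in u) | E=∅ | St=[if0 :: subR :: addL(6)]]
15. [T=u | E={u↦thunk(7, ∅)} | St=[if0 :: subR :: addL(6)]]
16. [T=7 | E=∅ | St=[if0 :: subR :: addL(6)]]
17. [T=(1 - 0) | E=∅ | St=[subR :: addL(6)]]
18. [T=1 | E=∅ | St=[subR :: subR :: addL(6)]]
19. [T=0 | E=∅ | St=[subL(1) :: subR :: addL(6)]]
20. [T=1 | E=∅ | St=[subL(1) :: addL(6)]]
→ final value 6

Answer: 6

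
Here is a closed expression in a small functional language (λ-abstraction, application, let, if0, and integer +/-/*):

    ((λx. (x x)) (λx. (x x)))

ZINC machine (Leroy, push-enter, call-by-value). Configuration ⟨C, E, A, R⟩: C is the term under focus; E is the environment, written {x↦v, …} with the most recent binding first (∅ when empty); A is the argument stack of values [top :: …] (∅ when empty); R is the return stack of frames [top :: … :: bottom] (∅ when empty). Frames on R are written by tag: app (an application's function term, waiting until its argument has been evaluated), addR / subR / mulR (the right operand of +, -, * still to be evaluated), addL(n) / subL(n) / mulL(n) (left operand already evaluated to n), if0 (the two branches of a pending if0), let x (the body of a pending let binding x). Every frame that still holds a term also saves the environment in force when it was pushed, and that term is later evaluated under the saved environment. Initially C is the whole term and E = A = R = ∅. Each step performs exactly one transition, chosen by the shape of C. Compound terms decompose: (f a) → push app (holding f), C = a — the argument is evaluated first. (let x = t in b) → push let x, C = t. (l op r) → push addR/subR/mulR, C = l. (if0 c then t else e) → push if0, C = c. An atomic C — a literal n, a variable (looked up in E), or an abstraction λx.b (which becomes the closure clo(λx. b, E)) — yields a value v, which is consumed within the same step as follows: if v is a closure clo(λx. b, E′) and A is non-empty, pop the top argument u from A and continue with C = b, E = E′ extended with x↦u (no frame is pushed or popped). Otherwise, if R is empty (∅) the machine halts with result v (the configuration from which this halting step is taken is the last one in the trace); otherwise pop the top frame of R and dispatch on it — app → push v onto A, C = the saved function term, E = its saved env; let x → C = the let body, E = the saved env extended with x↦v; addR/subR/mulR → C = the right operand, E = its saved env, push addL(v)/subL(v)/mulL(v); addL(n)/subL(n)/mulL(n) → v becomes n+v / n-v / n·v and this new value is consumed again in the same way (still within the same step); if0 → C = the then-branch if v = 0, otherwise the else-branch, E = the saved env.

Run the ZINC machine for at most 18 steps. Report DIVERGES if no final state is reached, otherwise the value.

step 0: <C=((λx. (x x)) (λx. (x x))), E=∅, A=∅, R=∅>
step 1: <C=(λx. (x x)), E=∅, A=∅, R=[app]>
step 2: <C=(λx. (x x)), E=∅, A=[clo(λx. (x x), ∅)], R=∅>
step 3: <C=(x x), E={x↦clo(λx. (x x), ∅)}, A=∅, R=∅>
step 4: <C=x, E={x↦clo(λx. (x x), ∅)}, A=∅, R=[app]>
step 5: <C=x, E={x↦clo(λx. (x x), ∅)}, A=[clo(λx. (x x), ∅)], R=∅>
… configuration repeats with period 3 (steps 3–5 recur indefinitely) …

Answer: DIVERGES (no final state within 18 steps)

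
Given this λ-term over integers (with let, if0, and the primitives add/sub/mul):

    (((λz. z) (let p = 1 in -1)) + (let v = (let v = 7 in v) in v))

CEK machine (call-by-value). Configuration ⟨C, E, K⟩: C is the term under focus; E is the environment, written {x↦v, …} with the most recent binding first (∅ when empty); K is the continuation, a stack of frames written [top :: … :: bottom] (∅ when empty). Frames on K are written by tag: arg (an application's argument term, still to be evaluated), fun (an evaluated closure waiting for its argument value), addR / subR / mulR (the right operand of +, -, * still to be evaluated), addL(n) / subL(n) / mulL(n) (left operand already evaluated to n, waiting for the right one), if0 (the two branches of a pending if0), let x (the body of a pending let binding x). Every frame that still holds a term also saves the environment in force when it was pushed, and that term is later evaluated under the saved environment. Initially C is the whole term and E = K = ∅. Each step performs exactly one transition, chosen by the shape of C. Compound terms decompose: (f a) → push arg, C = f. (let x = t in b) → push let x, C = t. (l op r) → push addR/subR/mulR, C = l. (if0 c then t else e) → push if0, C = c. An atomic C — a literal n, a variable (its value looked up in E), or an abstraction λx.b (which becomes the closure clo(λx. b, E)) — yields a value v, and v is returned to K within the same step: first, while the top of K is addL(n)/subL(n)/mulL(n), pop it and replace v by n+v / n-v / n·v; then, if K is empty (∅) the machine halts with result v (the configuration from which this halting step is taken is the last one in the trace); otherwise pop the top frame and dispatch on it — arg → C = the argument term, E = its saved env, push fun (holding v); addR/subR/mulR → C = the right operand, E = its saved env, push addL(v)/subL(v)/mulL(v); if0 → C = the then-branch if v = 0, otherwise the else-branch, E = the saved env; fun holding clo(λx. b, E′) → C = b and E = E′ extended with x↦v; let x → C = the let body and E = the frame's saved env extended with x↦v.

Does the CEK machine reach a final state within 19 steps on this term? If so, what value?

t=0: ⟨C=(((λz. z) (let p = 1 in -1)) + (let v = (let v = 7 in v) in v)); E=∅; K=∅⟩
t=1: ⟨C=((λz. z) (let p = 1 in -1)); E=∅; K=[addR]⟩
t=2: ⟨C=(λz. z); E=∅; K=[arg :: addR]⟩
t=3: ⟨C=(let p = 1 in -1); E=∅; K=[fun :: addR]⟩
t=4: ⟨C=1; E=∅; K=[let p :: fun :: addR]⟩
t=5: ⟨C=-1; E={p↦1}; K=[fun :: addR]⟩
t=6: ⟨C=z; E={z↦-1}; K=[addR]⟩
t=7: ⟨C=(let v = (let v = 7 in v) in v); E=∅; K=[addL(-1)]⟩
t=8: ⟨C=(let v = 7 in v); E=∅; K=[let v :: addL(-1)]⟩
t=9: ⟨C=7; E=∅; K=[let v :: let v :: addL(-1)]⟩
t=10: ⟨C=v; E={v↦7}; K=[let v :: addL(-1)]⟩
t=11: ⟨C=v; E={v↦7}; K=[addL(-1)]⟩
→ final value 6

Answer: 6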